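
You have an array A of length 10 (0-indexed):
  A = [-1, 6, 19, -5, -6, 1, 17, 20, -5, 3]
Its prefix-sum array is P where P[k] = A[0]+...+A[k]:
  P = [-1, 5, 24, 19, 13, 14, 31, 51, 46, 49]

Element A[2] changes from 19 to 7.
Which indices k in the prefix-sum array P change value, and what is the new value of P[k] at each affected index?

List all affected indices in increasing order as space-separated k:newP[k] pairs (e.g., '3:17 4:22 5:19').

Answer: 2:12 3:7 4:1 5:2 6:19 7:39 8:34 9:37

Derivation:
P[k] = A[0] + ... + A[k]
P[k] includes A[2] iff k >= 2
Affected indices: 2, 3, ..., 9; delta = -12
  P[2]: 24 + -12 = 12
  P[3]: 19 + -12 = 7
  P[4]: 13 + -12 = 1
  P[5]: 14 + -12 = 2
  P[6]: 31 + -12 = 19
  P[7]: 51 + -12 = 39
  P[8]: 46 + -12 = 34
  P[9]: 49 + -12 = 37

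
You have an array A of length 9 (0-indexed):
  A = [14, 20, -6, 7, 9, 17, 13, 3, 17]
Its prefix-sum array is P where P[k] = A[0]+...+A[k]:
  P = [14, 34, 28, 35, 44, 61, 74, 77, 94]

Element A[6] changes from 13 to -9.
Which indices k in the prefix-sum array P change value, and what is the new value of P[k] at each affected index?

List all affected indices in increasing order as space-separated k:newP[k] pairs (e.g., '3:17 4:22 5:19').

Answer: 6:52 7:55 8:72

Derivation:
P[k] = A[0] + ... + A[k]
P[k] includes A[6] iff k >= 6
Affected indices: 6, 7, ..., 8; delta = -22
  P[6]: 74 + -22 = 52
  P[7]: 77 + -22 = 55
  P[8]: 94 + -22 = 72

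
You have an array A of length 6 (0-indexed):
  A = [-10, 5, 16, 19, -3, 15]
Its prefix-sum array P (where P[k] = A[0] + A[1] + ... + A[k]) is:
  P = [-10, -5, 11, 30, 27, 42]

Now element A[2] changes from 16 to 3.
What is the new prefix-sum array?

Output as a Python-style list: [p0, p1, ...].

Answer: [-10, -5, -2, 17, 14, 29]

Derivation:
Change: A[2] 16 -> 3, delta = -13
P[k] for k < 2: unchanged (A[2] not included)
P[k] for k >= 2: shift by delta = -13
  P[0] = -10 + 0 = -10
  P[1] = -5 + 0 = -5
  P[2] = 11 + -13 = -2
  P[3] = 30 + -13 = 17
  P[4] = 27 + -13 = 14
  P[5] = 42 + -13 = 29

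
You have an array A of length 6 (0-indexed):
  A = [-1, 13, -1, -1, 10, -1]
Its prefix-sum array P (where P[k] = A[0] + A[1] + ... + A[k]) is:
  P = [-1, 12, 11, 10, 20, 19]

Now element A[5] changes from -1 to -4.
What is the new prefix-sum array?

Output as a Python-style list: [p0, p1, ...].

Answer: [-1, 12, 11, 10, 20, 16]

Derivation:
Change: A[5] -1 -> -4, delta = -3
P[k] for k < 5: unchanged (A[5] not included)
P[k] for k >= 5: shift by delta = -3
  P[0] = -1 + 0 = -1
  P[1] = 12 + 0 = 12
  P[2] = 11 + 0 = 11
  P[3] = 10 + 0 = 10
  P[4] = 20 + 0 = 20
  P[5] = 19 + -3 = 16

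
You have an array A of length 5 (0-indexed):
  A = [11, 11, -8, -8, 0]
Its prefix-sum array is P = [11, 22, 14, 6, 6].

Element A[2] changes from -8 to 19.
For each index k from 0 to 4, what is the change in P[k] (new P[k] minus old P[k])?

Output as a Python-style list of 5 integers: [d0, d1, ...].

Answer: [0, 0, 27, 27, 27]

Derivation:
Element change: A[2] -8 -> 19, delta = 27
For k < 2: P[k] unchanged, delta_P[k] = 0
For k >= 2: P[k] shifts by exactly 27
Delta array: [0, 0, 27, 27, 27]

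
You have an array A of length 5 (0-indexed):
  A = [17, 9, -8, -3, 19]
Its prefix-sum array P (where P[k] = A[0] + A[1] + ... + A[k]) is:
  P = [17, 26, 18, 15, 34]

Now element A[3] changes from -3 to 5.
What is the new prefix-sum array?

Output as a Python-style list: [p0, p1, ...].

Answer: [17, 26, 18, 23, 42]

Derivation:
Change: A[3] -3 -> 5, delta = 8
P[k] for k < 3: unchanged (A[3] not included)
P[k] for k >= 3: shift by delta = 8
  P[0] = 17 + 0 = 17
  P[1] = 26 + 0 = 26
  P[2] = 18 + 0 = 18
  P[3] = 15 + 8 = 23
  P[4] = 34 + 8 = 42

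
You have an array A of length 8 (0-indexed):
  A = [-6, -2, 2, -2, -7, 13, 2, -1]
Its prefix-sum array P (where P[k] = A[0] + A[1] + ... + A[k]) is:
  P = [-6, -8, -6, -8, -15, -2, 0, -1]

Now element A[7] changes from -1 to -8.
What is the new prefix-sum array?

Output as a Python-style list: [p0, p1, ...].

Answer: [-6, -8, -6, -8, -15, -2, 0, -8]

Derivation:
Change: A[7] -1 -> -8, delta = -7
P[k] for k < 7: unchanged (A[7] not included)
P[k] for k >= 7: shift by delta = -7
  P[0] = -6 + 0 = -6
  P[1] = -8 + 0 = -8
  P[2] = -6 + 0 = -6
  P[3] = -8 + 0 = -8
  P[4] = -15 + 0 = -15
  P[5] = -2 + 0 = -2
  P[6] = 0 + 0 = 0
  P[7] = -1 + -7 = -8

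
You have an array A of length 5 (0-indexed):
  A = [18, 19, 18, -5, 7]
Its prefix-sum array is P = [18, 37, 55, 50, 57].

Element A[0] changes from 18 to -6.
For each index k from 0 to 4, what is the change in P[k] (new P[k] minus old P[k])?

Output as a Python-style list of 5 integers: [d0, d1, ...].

Answer: [-24, -24, -24, -24, -24]

Derivation:
Element change: A[0] 18 -> -6, delta = -24
For k < 0: P[k] unchanged, delta_P[k] = 0
For k >= 0: P[k] shifts by exactly -24
Delta array: [-24, -24, -24, -24, -24]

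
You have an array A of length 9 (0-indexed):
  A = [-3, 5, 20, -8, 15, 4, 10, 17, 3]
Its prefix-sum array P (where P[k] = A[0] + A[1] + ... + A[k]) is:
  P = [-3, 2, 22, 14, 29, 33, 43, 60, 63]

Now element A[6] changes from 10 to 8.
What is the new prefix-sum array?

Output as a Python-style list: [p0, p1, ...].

Answer: [-3, 2, 22, 14, 29, 33, 41, 58, 61]

Derivation:
Change: A[6] 10 -> 8, delta = -2
P[k] for k < 6: unchanged (A[6] not included)
P[k] for k >= 6: shift by delta = -2
  P[0] = -3 + 0 = -3
  P[1] = 2 + 0 = 2
  P[2] = 22 + 0 = 22
  P[3] = 14 + 0 = 14
  P[4] = 29 + 0 = 29
  P[5] = 33 + 0 = 33
  P[6] = 43 + -2 = 41
  P[7] = 60 + -2 = 58
  P[8] = 63 + -2 = 61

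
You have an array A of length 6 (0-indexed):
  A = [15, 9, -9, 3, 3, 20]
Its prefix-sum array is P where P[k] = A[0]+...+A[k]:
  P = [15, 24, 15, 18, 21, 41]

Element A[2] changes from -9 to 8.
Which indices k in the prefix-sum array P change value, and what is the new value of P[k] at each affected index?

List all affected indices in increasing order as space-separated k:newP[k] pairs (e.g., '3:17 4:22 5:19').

Answer: 2:32 3:35 4:38 5:58

Derivation:
P[k] = A[0] + ... + A[k]
P[k] includes A[2] iff k >= 2
Affected indices: 2, 3, ..., 5; delta = 17
  P[2]: 15 + 17 = 32
  P[3]: 18 + 17 = 35
  P[4]: 21 + 17 = 38
  P[5]: 41 + 17 = 58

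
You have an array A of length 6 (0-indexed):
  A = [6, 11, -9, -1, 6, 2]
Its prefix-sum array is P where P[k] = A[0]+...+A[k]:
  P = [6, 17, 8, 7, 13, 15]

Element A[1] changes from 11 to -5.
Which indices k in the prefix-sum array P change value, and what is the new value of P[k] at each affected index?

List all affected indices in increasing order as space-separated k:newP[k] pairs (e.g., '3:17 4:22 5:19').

P[k] = A[0] + ... + A[k]
P[k] includes A[1] iff k >= 1
Affected indices: 1, 2, ..., 5; delta = -16
  P[1]: 17 + -16 = 1
  P[2]: 8 + -16 = -8
  P[3]: 7 + -16 = -9
  P[4]: 13 + -16 = -3
  P[5]: 15 + -16 = -1

Answer: 1:1 2:-8 3:-9 4:-3 5:-1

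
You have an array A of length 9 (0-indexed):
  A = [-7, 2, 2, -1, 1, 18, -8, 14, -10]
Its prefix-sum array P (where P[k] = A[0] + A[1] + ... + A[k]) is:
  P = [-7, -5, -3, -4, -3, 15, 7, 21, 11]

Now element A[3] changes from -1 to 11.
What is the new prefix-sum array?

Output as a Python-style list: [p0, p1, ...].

Change: A[3] -1 -> 11, delta = 12
P[k] for k < 3: unchanged (A[3] not included)
P[k] for k >= 3: shift by delta = 12
  P[0] = -7 + 0 = -7
  P[1] = -5 + 0 = -5
  P[2] = -3 + 0 = -3
  P[3] = -4 + 12 = 8
  P[4] = -3 + 12 = 9
  P[5] = 15 + 12 = 27
  P[6] = 7 + 12 = 19
  P[7] = 21 + 12 = 33
  P[8] = 11 + 12 = 23

Answer: [-7, -5, -3, 8, 9, 27, 19, 33, 23]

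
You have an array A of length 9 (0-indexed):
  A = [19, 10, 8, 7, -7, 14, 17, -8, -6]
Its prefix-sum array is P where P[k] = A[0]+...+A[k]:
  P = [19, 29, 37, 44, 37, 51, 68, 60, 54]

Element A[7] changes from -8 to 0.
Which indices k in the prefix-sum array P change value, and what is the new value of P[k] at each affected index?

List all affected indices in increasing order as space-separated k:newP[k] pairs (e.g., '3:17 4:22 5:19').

P[k] = A[0] + ... + A[k]
P[k] includes A[7] iff k >= 7
Affected indices: 7, 8, ..., 8; delta = 8
  P[7]: 60 + 8 = 68
  P[8]: 54 + 8 = 62

Answer: 7:68 8:62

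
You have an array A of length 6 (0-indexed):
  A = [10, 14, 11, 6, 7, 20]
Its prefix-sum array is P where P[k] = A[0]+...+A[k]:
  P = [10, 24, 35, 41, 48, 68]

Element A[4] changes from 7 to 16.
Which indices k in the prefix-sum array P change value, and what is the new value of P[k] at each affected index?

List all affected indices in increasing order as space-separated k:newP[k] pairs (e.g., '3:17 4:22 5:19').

P[k] = A[0] + ... + A[k]
P[k] includes A[4] iff k >= 4
Affected indices: 4, 5, ..., 5; delta = 9
  P[4]: 48 + 9 = 57
  P[5]: 68 + 9 = 77

Answer: 4:57 5:77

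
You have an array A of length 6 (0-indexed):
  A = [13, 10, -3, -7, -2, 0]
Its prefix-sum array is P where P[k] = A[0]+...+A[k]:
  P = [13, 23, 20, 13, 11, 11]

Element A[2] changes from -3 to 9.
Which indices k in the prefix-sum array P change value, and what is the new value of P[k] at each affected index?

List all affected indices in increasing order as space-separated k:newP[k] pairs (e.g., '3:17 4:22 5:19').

Answer: 2:32 3:25 4:23 5:23

Derivation:
P[k] = A[0] + ... + A[k]
P[k] includes A[2] iff k >= 2
Affected indices: 2, 3, ..., 5; delta = 12
  P[2]: 20 + 12 = 32
  P[3]: 13 + 12 = 25
  P[4]: 11 + 12 = 23
  P[5]: 11 + 12 = 23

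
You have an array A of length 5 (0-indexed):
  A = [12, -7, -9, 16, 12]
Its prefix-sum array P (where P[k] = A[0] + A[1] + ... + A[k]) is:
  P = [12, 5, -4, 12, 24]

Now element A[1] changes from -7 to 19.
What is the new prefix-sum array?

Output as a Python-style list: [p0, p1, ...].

Change: A[1] -7 -> 19, delta = 26
P[k] for k < 1: unchanged (A[1] not included)
P[k] for k >= 1: shift by delta = 26
  P[0] = 12 + 0 = 12
  P[1] = 5 + 26 = 31
  P[2] = -4 + 26 = 22
  P[3] = 12 + 26 = 38
  P[4] = 24 + 26 = 50

Answer: [12, 31, 22, 38, 50]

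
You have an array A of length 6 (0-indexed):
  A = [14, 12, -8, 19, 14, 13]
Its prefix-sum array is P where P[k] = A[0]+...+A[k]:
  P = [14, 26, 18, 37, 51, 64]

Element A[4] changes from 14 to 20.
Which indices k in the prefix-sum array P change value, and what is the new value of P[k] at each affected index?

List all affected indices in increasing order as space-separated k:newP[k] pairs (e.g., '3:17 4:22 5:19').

P[k] = A[0] + ... + A[k]
P[k] includes A[4] iff k >= 4
Affected indices: 4, 5, ..., 5; delta = 6
  P[4]: 51 + 6 = 57
  P[5]: 64 + 6 = 70

Answer: 4:57 5:70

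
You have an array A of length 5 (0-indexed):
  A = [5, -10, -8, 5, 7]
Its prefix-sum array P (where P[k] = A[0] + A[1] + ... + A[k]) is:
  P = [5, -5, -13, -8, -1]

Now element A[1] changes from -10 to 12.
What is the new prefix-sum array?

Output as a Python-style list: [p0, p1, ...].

Change: A[1] -10 -> 12, delta = 22
P[k] for k < 1: unchanged (A[1] not included)
P[k] for k >= 1: shift by delta = 22
  P[0] = 5 + 0 = 5
  P[1] = -5 + 22 = 17
  P[2] = -13 + 22 = 9
  P[3] = -8 + 22 = 14
  P[4] = -1 + 22 = 21

Answer: [5, 17, 9, 14, 21]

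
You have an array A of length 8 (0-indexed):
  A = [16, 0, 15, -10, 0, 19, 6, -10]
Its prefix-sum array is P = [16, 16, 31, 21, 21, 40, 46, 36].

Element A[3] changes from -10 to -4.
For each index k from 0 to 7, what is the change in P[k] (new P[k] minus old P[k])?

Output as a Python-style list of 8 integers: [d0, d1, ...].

Answer: [0, 0, 0, 6, 6, 6, 6, 6]

Derivation:
Element change: A[3] -10 -> -4, delta = 6
For k < 3: P[k] unchanged, delta_P[k] = 0
For k >= 3: P[k] shifts by exactly 6
Delta array: [0, 0, 0, 6, 6, 6, 6, 6]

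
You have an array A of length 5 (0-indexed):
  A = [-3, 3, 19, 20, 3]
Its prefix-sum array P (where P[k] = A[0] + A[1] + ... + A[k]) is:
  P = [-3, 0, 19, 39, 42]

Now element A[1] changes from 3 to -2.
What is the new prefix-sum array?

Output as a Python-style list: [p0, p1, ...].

Change: A[1] 3 -> -2, delta = -5
P[k] for k < 1: unchanged (A[1] not included)
P[k] for k >= 1: shift by delta = -5
  P[0] = -3 + 0 = -3
  P[1] = 0 + -5 = -5
  P[2] = 19 + -5 = 14
  P[3] = 39 + -5 = 34
  P[4] = 42 + -5 = 37

Answer: [-3, -5, 14, 34, 37]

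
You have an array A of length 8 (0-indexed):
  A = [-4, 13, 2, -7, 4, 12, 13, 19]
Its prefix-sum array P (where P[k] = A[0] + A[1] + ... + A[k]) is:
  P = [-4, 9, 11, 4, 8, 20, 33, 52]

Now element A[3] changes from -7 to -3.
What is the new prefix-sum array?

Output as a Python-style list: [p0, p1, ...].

Answer: [-4, 9, 11, 8, 12, 24, 37, 56]

Derivation:
Change: A[3] -7 -> -3, delta = 4
P[k] for k < 3: unchanged (A[3] not included)
P[k] for k >= 3: shift by delta = 4
  P[0] = -4 + 0 = -4
  P[1] = 9 + 0 = 9
  P[2] = 11 + 0 = 11
  P[3] = 4 + 4 = 8
  P[4] = 8 + 4 = 12
  P[5] = 20 + 4 = 24
  P[6] = 33 + 4 = 37
  P[7] = 52 + 4 = 56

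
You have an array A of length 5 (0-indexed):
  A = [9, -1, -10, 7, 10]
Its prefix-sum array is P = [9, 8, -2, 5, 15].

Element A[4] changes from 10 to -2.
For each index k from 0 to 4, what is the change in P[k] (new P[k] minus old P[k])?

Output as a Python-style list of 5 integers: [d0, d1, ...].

Element change: A[4] 10 -> -2, delta = -12
For k < 4: P[k] unchanged, delta_P[k] = 0
For k >= 4: P[k] shifts by exactly -12
Delta array: [0, 0, 0, 0, -12]

Answer: [0, 0, 0, 0, -12]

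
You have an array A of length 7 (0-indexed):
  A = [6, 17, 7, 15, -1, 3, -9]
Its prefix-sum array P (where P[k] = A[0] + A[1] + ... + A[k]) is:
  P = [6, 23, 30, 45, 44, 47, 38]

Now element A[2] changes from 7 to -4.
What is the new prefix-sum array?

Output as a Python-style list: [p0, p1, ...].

Change: A[2] 7 -> -4, delta = -11
P[k] for k < 2: unchanged (A[2] not included)
P[k] for k >= 2: shift by delta = -11
  P[0] = 6 + 0 = 6
  P[1] = 23 + 0 = 23
  P[2] = 30 + -11 = 19
  P[3] = 45 + -11 = 34
  P[4] = 44 + -11 = 33
  P[5] = 47 + -11 = 36
  P[6] = 38 + -11 = 27

Answer: [6, 23, 19, 34, 33, 36, 27]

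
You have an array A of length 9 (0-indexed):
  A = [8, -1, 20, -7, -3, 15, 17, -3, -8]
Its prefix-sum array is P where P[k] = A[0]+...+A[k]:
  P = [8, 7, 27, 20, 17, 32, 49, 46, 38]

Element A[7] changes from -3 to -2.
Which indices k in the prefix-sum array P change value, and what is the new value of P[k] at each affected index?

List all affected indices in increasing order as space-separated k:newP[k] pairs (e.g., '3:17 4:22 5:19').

Answer: 7:47 8:39

Derivation:
P[k] = A[0] + ... + A[k]
P[k] includes A[7] iff k >= 7
Affected indices: 7, 8, ..., 8; delta = 1
  P[7]: 46 + 1 = 47
  P[8]: 38 + 1 = 39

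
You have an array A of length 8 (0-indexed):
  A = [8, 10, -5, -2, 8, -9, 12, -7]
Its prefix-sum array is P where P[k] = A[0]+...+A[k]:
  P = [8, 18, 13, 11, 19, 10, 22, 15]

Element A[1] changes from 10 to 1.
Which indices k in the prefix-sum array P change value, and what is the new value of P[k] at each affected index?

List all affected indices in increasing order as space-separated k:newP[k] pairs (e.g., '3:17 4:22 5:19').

Answer: 1:9 2:4 3:2 4:10 5:1 6:13 7:6

Derivation:
P[k] = A[0] + ... + A[k]
P[k] includes A[1] iff k >= 1
Affected indices: 1, 2, ..., 7; delta = -9
  P[1]: 18 + -9 = 9
  P[2]: 13 + -9 = 4
  P[3]: 11 + -9 = 2
  P[4]: 19 + -9 = 10
  P[5]: 10 + -9 = 1
  P[6]: 22 + -9 = 13
  P[7]: 15 + -9 = 6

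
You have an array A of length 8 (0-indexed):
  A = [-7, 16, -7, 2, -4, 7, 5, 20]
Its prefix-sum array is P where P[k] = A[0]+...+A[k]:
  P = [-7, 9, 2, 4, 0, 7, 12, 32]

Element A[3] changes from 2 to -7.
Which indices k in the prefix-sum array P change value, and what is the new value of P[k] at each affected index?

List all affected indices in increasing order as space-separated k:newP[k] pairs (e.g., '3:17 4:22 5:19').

Answer: 3:-5 4:-9 5:-2 6:3 7:23

Derivation:
P[k] = A[0] + ... + A[k]
P[k] includes A[3] iff k >= 3
Affected indices: 3, 4, ..., 7; delta = -9
  P[3]: 4 + -9 = -5
  P[4]: 0 + -9 = -9
  P[5]: 7 + -9 = -2
  P[6]: 12 + -9 = 3
  P[7]: 32 + -9 = 23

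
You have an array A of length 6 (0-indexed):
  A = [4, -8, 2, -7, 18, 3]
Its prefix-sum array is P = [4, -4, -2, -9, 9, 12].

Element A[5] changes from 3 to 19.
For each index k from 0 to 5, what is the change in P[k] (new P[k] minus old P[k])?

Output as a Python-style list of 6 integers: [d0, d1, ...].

Answer: [0, 0, 0, 0, 0, 16]

Derivation:
Element change: A[5] 3 -> 19, delta = 16
For k < 5: P[k] unchanged, delta_P[k] = 0
For k >= 5: P[k] shifts by exactly 16
Delta array: [0, 0, 0, 0, 0, 16]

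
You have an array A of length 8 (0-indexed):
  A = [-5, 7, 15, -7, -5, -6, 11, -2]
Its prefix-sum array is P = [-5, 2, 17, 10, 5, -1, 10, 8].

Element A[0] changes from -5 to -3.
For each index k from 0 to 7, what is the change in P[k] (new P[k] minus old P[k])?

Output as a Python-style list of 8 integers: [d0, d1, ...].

Element change: A[0] -5 -> -3, delta = 2
For k < 0: P[k] unchanged, delta_P[k] = 0
For k >= 0: P[k] shifts by exactly 2
Delta array: [2, 2, 2, 2, 2, 2, 2, 2]

Answer: [2, 2, 2, 2, 2, 2, 2, 2]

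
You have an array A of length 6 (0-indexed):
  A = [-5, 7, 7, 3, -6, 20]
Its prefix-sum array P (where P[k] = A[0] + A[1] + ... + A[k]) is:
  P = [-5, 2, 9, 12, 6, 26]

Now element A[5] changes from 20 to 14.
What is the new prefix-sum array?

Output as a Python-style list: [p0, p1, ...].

Change: A[5] 20 -> 14, delta = -6
P[k] for k < 5: unchanged (A[5] not included)
P[k] for k >= 5: shift by delta = -6
  P[0] = -5 + 0 = -5
  P[1] = 2 + 0 = 2
  P[2] = 9 + 0 = 9
  P[3] = 12 + 0 = 12
  P[4] = 6 + 0 = 6
  P[5] = 26 + -6 = 20

Answer: [-5, 2, 9, 12, 6, 20]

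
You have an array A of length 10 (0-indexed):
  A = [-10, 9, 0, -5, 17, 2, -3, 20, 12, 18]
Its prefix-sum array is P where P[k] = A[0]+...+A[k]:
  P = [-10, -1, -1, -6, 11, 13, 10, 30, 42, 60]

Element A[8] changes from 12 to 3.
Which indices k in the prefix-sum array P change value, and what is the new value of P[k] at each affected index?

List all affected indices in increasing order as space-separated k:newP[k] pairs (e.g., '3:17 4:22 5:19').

Answer: 8:33 9:51

Derivation:
P[k] = A[0] + ... + A[k]
P[k] includes A[8] iff k >= 8
Affected indices: 8, 9, ..., 9; delta = -9
  P[8]: 42 + -9 = 33
  P[9]: 60 + -9 = 51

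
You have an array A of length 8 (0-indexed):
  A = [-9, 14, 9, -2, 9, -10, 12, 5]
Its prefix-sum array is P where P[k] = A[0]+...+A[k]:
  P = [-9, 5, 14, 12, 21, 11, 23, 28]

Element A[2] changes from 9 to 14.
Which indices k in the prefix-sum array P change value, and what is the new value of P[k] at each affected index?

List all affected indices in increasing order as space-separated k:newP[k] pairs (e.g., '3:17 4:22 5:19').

Answer: 2:19 3:17 4:26 5:16 6:28 7:33

Derivation:
P[k] = A[0] + ... + A[k]
P[k] includes A[2] iff k >= 2
Affected indices: 2, 3, ..., 7; delta = 5
  P[2]: 14 + 5 = 19
  P[3]: 12 + 5 = 17
  P[4]: 21 + 5 = 26
  P[5]: 11 + 5 = 16
  P[6]: 23 + 5 = 28
  P[7]: 28 + 5 = 33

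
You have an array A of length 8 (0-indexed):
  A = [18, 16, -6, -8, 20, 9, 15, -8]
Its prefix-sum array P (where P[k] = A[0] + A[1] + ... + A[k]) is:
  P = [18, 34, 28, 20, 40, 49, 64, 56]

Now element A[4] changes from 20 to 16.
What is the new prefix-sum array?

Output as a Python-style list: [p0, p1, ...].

Answer: [18, 34, 28, 20, 36, 45, 60, 52]

Derivation:
Change: A[4] 20 -> 16, delta = -4
P[k] for k < 4: unchanged (A[4] not included)
P[k] for k >= 4: shift by delta = -4
  P[0] = 18 + 0 = 18
  P[1] = 34 + 0 = 34
  P[2] = 28 + 0 = 28
  P[3] = 20 + 0 = 20
  P[4] = 40 + -4 = 36
  P[5] = 49 + -4 = 45
  P[6] = 64 + -4 = 60
  P[7] = 56 + -4 = 52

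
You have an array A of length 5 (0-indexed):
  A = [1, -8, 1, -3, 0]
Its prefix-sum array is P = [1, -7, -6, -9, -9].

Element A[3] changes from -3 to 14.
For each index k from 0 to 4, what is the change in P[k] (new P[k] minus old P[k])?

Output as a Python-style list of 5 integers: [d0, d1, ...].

Answer: [0, 0, 0, 17, 17]

Derivation:
Element change: A[3] -3 -> 14, delta = 17
For k < 3: P[k] unchanged, delta_P[k] = 0
For k >= 3: P[k] shifts by exactly 17
Delta array: [0, 0, 0, 17, 17]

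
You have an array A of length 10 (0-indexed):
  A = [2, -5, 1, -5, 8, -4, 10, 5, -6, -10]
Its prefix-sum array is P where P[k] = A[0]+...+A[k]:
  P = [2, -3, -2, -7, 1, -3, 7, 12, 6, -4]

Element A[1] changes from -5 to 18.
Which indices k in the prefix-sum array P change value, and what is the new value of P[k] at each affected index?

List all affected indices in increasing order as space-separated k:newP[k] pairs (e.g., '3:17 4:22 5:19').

P[k] = A[0] + ... + A[k]
P[k] includes A[1] iff k >= 1
Affected indices: 1, 2, ..., 9; delta = 23
  P[1]: -3 + 23 = 20
  P[2]: -2 + 23 = 21
  P[3]: -7 + 23 = 16
  P[4]: 1 + 23 = 24
  P[5]: -3 + 23 = 20
  P[6]: 7 + 23 = 30
  P[7]: 12 + 23 = 35
  P[8]: 6 + 23 = 29
  P[9]: -4 + 23 = 19

Answer: 1:20 2:21 3:16 4:24 5:20 6:30 7:35 8:29 9:19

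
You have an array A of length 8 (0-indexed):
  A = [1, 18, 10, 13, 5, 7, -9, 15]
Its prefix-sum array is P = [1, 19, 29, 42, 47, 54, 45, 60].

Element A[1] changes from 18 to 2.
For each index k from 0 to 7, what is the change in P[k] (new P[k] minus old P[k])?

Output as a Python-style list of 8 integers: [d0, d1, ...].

Element change: A[1] 18 -> 2, delta = -16
For k < 1: P[k] unchanged, delta_P[k] = 0
For k >= 1: P[k] shifts by exactly -16
Delta array: [0, -16, -16, -16, -16, -16, -16, -16]

Answer: [0, -16, -16, -16, -16, -16, -16, -16]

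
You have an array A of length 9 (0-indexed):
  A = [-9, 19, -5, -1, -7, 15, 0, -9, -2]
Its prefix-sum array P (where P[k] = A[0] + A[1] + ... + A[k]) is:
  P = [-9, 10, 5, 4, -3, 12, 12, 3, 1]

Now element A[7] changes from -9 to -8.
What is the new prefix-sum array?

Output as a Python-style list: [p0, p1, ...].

Change: A[7] -9 -> -8, delta = 1
P[k] for k < 7: unchanged (A[7] not included)
P[k] for k >= 7: shift by delta = 1
  P[0] = -9 + 0 = -9
  P[1] = 10 + 0 = 10
  P[2] = 5 + 0 = 5
  P[3] = 4 + 0 = 4
  P[4] = -3 + 0 = -3
  P[5] = 12 + 0 = 12
  P[6] = 12 + 0 = 12
  P[7] = 3 + 1 = 4
  P[8] = 1 + 1 = 2

Answer: [-9, 10, 5, 4, -3, 12, 12, 4, 2]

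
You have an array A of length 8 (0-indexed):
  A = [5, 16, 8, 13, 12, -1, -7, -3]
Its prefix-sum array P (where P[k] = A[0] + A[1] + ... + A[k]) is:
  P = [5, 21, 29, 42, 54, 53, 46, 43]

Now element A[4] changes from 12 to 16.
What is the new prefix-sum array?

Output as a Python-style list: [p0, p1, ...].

Answer: [5, 21, 29, 42, 58, 57, 50, 47]

Derivation:
Change: A[4] 12 -> 16, delta = 4
P[k] for k < 4: unchanged (A[4] not included)
P[k] for k >= 4: shift by delta = 4
  P[0] = 5 + 0 = 5
  P[1] = 21 + 0 = 21
  P[2] = 29 + 0 = 29
  P[3] = 42 + 0 = 42
  P[4] = 54 + 4 = 58
  P[5] = 53 + 4 = 57
  P[6] = 46 + 4 = 50
  P[7] = 43 + 4 = 47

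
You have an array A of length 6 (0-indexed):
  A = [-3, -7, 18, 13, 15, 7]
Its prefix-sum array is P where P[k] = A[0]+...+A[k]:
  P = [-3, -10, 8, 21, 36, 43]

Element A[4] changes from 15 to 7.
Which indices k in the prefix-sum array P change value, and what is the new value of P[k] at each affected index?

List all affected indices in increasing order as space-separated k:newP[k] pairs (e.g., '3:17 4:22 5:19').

Answer: 4:28 5:35

Derivation:
P[k] = A[0] + ... + A[k]
P[k] includes A[4] iff k >= 4
Affected indices: 4, 5, ..., 5; delta = -8
  P[4]: 36 + -8 = 28
  P[5]: 43 + -8 = 35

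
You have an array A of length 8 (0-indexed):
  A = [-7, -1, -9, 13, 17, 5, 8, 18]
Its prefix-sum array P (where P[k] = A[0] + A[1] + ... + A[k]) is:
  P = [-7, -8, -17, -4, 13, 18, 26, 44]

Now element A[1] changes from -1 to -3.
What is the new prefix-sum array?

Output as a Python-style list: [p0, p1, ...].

Answer: [-7, -10, -19, -6, 11, 16, 24, 42]

Derivation:
Change: A[1] -1 -> -3, delta = -2
P[k] for k < 1: unchanged (A[1] not included)
P[k] for k >= 1: shift by delta = -2
  P[0] = -7 + 0 = -7
  P[1] = -8 + -2 = -10
  P[2] = -17 + -2 = -19
  P[3] = -4 + -2 = -6
  P[4] = 13 + -2 = 11
  P[5] = 18 + -2 = 16
  P[6] = 26 + -2 = 24
  P[7] = 44 + -2 = 42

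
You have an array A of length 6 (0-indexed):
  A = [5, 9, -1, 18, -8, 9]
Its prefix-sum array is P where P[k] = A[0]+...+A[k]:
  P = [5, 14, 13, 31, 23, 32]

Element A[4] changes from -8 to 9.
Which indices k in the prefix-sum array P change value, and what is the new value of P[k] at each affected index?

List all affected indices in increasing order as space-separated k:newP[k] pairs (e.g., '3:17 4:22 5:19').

Answer: 4:40 5:49

Derivation:
P[k] = A[0] + ... + A[k]
P[k] includes A[4] iff k >= 4
Affected indices: 4, 5, ..., 5; delta = 17
  P[4]: 23 + 17 = 40
  P[5]: 32 + 17 = 49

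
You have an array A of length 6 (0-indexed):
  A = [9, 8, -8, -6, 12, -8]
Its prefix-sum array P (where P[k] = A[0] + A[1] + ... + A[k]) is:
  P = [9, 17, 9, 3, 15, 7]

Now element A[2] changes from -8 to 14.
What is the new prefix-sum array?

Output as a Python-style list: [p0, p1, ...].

Change: A[2] -8 -> 14, delta = 22
P[k] for k < 2: unchanged (A[2] not included)
P[k] for k >= 2: shift by delta = 22
  P[0] = 9 + 0 = 9
  P[1] = 17 + 0 = 17
  P[2] = 9 + 22 = 31
  P[3] = 3 + 22 = 25
  P[4] = 15 + 22 = 37
  P[5] = 7 + 22 = 29

Answer: [9, 17, 31, 25, 37, 29]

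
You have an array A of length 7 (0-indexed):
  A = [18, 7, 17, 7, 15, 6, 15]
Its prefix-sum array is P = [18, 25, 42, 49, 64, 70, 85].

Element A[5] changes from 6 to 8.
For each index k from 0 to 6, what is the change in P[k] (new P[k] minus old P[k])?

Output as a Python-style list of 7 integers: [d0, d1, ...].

Answer: [0, 0, 0, 0, 0, 2, 2]

Derivation:
Element change: A[5] 6 -> 8, delta = 2
For k < 5: P[k] unchanged, delta_P[k] = 0
For k >= 5: P[k] shifts by exactly 2
Delta array: [0, 0, 0, 0, 0, 2, 2]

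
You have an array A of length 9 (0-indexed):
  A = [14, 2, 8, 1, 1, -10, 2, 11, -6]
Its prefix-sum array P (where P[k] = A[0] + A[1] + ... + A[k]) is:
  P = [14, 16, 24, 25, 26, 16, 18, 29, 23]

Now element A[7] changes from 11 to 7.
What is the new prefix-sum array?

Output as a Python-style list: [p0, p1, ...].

Change: A[7] 11 -> 7, delta = -4
P[k] for k < 7: unchanged (A[7] not included)
P[k] for k >= 7: shift by delta = -4
  P[0] = 14 + 0 = 14
  P[1] = 16 + 0 = 16
  P[2] = 24 + 0 = 24
  P[3] = 25 + 0 = 25
  P[4] = 26 + 0 = 26
  P[5] = 16 + 0 = 16
  P[6] = 18 + 0 = 18
  P[7] = 29 + -4 = 25
  P[8] = 23 + -4 = 19

Answer: [14, 16, 24, 25, 26, 16, 18, 25, 19]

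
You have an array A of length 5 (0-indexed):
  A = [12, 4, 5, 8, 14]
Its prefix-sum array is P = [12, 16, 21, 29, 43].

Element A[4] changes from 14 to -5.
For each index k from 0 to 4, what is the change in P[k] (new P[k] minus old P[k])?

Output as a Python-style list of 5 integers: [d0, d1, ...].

Element change: A[4] 14 -> -5, delta = -19
For k < 4: P[k] unchanged, delta_P[k] = 0
For k >= 4: P[k] shifts by exactly -19
Delta array: [0, 0, 0, 0, -19]

Answer: [0, 0, 0, 0, -19]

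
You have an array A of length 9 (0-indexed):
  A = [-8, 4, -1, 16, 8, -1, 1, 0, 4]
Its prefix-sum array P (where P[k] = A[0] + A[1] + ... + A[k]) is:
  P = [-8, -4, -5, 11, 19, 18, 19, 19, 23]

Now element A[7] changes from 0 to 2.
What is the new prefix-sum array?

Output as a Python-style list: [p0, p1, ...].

Change: A[7] 0 -> 2, delta = 2
P[k] for k < 7: unchanged (A[7] not included)
P[k] for k >= 7: shift by delta = 2
  P[0] = -8 + 0 = -8
  P[1] = -4 + 0 = -4
  P[2] = -5 + 0 = -5
  P[3] = 11 + 0 = 11
  P[4] = 19 + 0 = 19
  P[5] = 18 + 0 = 18
  P[6] = 19 + 0 = 19
  P[7] = 19 + 2 = 21
  P[8] = 23 + 2 = 25

Answer: [-8, -4, -5, 11, 19, 18, 19, 21, 25]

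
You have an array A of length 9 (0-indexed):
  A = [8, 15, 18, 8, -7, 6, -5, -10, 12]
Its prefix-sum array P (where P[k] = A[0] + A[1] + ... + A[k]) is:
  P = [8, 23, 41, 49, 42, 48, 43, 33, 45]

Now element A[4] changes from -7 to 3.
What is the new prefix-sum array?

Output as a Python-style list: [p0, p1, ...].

Change: A[4] -7 -> 3, delta = 10
P[k] for k < 4: unchanged (A[4] not included)
P[k] for k >= 4: shift by delta = 10
  P[0] = 8 + 0 = 8
  P[1] = 23 + 0 = 23
  P[2] = 41 + 0 = 41
  P[3] = 49 + 0 = 49
  P[4] = 42 + 10 = 52
  P[5] = 48 + 10 = 58
  P[6] = 43 + 10 = 53
  P[7] = 33 + 10 = 43
  P[8] = 45 + 10 = 55

Answer: [8, 23, 41, 49, 52, 58, 53, 43, 55]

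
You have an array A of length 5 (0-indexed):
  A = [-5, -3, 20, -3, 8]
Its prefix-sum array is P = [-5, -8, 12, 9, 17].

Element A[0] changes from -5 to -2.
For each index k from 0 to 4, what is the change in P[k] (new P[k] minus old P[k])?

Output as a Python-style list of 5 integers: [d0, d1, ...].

Element change: A[0] -5 -> -2, delta = 3
For k < 0: P[k] unchanged, delta_P[k] = 0
For k >= 0: P[k] shifts by exactly 3
Delta array: [3, 3, 3, 3, 3]

Answer: [3, 3, 3, 3, 3]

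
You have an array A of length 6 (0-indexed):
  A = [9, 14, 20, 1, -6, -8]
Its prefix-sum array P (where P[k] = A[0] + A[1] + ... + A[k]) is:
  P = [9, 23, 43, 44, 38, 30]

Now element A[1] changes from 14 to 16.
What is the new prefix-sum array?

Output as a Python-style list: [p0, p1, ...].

Change: A[1] 14 -> 16, delta = 2
P[k] for k < 1: unchanged (A[1] not included)
P[k] for k >= 1: shift by delta = 2
  P[0] = 9 + 0 = 9
  P[1] = 23 + 2 = 25
  P[2] = 43 + 2 = 45
  P[3] = 44 + 2 = 46
  P[4] = 38 + 2 = 40
  P[5] = 30 + 2 = 32

Answer: [9, 25, 45, 46, 40, 32]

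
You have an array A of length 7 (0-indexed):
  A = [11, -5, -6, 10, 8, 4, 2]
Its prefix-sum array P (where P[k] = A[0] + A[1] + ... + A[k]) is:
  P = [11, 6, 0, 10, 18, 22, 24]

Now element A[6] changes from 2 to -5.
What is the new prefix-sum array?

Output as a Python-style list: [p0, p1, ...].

Change: A[6] 2 -> -5, delta = -7
P[k] for k < 6: unchanged (A[6] not included)
P[k] for k >= 6: shift by delta = -7
  P[0] = 11 + 0 = 11
  P[1] = 6 + 0 = 6
  P[2] = 0 + 0 = 0
  P[3] = 10 + 0 = 10
  P[4] = 18 + 0 = 18
  P[5] = 22 + 0 = 22
  P[6] = 24 + -7 = 17

Answer: [11, 6, 0, 10, 18, 22, 17]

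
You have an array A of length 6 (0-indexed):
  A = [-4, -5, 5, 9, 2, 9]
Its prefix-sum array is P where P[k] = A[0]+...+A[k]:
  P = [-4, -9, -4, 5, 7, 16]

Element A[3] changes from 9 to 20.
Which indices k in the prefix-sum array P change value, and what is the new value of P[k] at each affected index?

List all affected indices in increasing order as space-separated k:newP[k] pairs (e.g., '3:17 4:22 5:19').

P[k] = A[0] + ... + A[k]
P[k] includes A[3] iff k >= 3
Affected indices: 3, 4, ..., 5; delta = 11
  P[3]: 5 + 11 = 16
  P[4]: 7 + 11 = 18
  P[5]: 16 + 11 = 27

Answer: 3:16 4:18 5:27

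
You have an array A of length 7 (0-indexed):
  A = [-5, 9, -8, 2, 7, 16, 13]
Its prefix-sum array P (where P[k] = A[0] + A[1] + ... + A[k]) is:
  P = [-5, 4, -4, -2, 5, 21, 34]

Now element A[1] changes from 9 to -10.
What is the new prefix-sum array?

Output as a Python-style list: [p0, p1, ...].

Change: A[1] 9 -> -10, delta = -19
P[k] for k < 1: unchanged (A[1] not included)
P[k] for k >= 1: shift by delta = -19
  P[0] = -5 + 0 = -5
  P[1] = 4 + -19 = -15
  P[2] = -4 + -19 = -23
  P[3] = -2 + -19 = -21
  P[4] = 5 + -19 = -14
  P[5] = 21 + -19 = 2
  P[6] = 34 + -19 = 15

Answer: [-5, -15, -23, -21, -14, 2, 15]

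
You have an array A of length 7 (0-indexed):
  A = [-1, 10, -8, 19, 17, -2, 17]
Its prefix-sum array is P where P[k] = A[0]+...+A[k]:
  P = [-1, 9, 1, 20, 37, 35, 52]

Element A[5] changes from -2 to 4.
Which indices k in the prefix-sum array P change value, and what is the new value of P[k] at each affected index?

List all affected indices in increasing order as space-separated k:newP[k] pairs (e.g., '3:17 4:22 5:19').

Answer: 5:41 6:58

Derivation:
P[k] = A[0] + ... + A[k]
P[k] includes A[5] iff k >= 5
Affected indices: 5, 6, ..., 6; delta = 6
  P[5]: 35 + 6 = 41
  P[6]: 52 + 6 = 58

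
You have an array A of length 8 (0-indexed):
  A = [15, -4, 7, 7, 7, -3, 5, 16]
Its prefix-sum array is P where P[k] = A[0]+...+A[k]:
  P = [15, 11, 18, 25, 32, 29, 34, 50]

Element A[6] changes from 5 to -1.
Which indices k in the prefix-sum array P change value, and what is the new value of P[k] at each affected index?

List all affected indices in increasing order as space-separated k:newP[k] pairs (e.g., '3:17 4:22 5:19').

Answer: 6:28 7:44

Derivation:
P[k] = A[0] + ... + A[k]
P[k] includes A[6] iff k >= 6
Affected indices: 6, 7, ..., 7; delta = -6
  P[6]: 34 + -6 = 28
  P[7]: 50 + -6 = 44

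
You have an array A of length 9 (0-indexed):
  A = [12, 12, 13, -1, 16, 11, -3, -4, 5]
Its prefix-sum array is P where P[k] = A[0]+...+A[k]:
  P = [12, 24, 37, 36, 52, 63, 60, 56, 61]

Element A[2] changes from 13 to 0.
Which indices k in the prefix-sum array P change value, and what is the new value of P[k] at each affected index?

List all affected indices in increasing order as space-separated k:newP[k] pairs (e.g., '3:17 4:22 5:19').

P[k] = A[0] + ... + A[k]
P[k] includes A[2] iff k >= 2
Affected indices: 2, 3, ..., 8; delta = -13
  P[2]: 37 + -13 = 24
  P[3]: 36 + -13 = 23
  P[4]: 52 + -13 = 39
  P[5]: 63 + -13 = 50
  P[6]: 60 + -13 = 47
  P[7]: 56 + -13 = 43
  P[8]: 61 + -13 = 48

Answer: 2:24 3:23 4:39 5:50 6:47 7:43 8:48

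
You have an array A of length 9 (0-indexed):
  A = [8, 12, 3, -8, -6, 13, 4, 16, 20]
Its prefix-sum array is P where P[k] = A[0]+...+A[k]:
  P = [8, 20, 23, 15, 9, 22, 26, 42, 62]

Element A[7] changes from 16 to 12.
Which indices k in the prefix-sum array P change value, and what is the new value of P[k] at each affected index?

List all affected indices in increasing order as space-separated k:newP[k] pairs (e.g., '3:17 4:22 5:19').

Answer: 7:38 8:58

Derivation:
P[k] = A[0] + ... + A[k]
P[k] includes A[7] iff k >= 7
Affected indices: 7, 8, ..., 8; delta = -4
  P[7]: 42 + -4 = 38
  P[8]: 62 + -4 = 58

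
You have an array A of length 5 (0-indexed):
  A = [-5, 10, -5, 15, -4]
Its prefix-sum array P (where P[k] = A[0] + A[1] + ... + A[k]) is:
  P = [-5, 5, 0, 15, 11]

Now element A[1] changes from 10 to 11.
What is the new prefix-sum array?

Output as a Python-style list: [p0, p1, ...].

Change: A[1] 10 -> 11, delta = 1
P[k] for k < 1: unchanged (A[1] not included)
P[k] for k >= 1: shift by delta = 1
  P[0] = -5 + 0 = -5
  P[1] = 5 + 1 = 6
  P[2] = 0 + 1 = 1
  P[3] = 15 + 1 = 16
  P[4] = 11 + 1 = 12

Answer: [-5, 6, 1, 16, 12]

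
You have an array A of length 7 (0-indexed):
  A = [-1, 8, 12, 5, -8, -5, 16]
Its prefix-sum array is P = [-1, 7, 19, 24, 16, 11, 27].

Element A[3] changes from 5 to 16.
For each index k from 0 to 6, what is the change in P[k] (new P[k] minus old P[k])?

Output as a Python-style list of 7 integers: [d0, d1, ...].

Element change: A[3] 5 -> 16, delta = 11
For k < 3: P[k] unchanged, delta_P[k] = 0
For k >= 3: P[k] shifts by exactly 11
Delta array: [0, 0, 0, 11, 11, 11, 11]

Answer: [0, 0, 0, 11, 11, 11, 11]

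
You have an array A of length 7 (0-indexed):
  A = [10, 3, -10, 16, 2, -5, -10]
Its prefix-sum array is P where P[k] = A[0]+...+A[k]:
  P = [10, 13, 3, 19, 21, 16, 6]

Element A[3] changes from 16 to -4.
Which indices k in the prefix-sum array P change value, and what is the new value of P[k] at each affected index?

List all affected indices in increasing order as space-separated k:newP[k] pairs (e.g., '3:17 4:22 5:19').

P[k] = A[0] + ... + A[k]
P[k] includes A[3] iff k >= 3
Affected indices: 3, 4, ..., 6; delta = -20
  P[3]: 19 + -20 = -1
  P[4]: 21 + -20 = 1
  P[5]: 16 + -20 = -4
  P[6]: 6 + -20 = -14

Answer: 3:-1 4:1 5:-4 6:-14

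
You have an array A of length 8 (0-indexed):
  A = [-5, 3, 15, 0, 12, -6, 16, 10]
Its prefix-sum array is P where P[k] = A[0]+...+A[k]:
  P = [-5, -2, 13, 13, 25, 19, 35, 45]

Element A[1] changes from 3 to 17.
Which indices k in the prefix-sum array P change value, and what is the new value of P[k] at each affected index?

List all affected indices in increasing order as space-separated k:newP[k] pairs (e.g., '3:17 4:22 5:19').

P[k] = A[0] + ... + A[k]
P[k] includes A[1] iff k >= 1
Affected indices: 1, 2, ..., 7; delta = 14
  P[1]: -2 + 14 = 12
  P[2]: 13 + 14 = 27
  P[3]: 13 + 14 = 27
  P[4]: 25 + 14 = 39
  P[5]: 19 + 14 = 33
  P[6]: 35 + 14 = 49
  P[7]: 45 + 14 = 59

Answer: 1:12 2:27 3:27 4:39 5:33 6:49 7:59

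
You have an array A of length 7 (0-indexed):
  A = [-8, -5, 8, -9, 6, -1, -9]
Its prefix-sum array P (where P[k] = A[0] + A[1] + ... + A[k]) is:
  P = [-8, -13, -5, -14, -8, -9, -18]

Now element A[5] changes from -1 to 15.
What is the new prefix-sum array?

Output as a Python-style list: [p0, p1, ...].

Change: A[5] -1 -> 15, delta = 16
P[k] for k < 5: unchanged (A[5] not included)
P[k] for k >= 5: shift by delta = 16
  P[0] = -8 + 0 = -8
  P[1] = -13 + 0 = -13
  P[2] = -5 + 0 = -5
  P[3] = -14 + 0 = -14
  P[4] = -8 + 0 = -8
  P[5] = -9 + 16 = 7
  P[6] = -18 + 16 = -2

Answer: [-8, -13, -5, -14, -8, 7, -2]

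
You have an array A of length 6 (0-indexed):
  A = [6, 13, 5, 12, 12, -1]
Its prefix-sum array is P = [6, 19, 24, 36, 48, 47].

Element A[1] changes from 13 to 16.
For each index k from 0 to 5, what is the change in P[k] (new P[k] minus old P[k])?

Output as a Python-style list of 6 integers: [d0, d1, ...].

Element change: A[1] 13 -> 16, delta = 3
For k < 1: P[k] unchanged, delta_P[k] = 0
For k >= 1: P[k] shifts by exactly 3
Delta array: [0, 3, 3, 3, 3, 3]

Answer: [0, 3, 3, 3, 3, 3]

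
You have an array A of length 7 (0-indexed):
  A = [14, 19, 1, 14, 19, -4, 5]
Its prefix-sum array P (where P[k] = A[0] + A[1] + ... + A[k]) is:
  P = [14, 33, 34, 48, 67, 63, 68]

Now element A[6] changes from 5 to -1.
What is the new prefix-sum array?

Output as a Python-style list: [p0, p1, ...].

Answer: [14, 33, 34, 48, 67, 63, 62]

Derivation:
Change: A[6] 5 -> -1, delta = -6
P[k] for k < 6: unchanged (A[6] not included)
P[k] for k >= 6: shift by delta = -6
  P[0] = 14 + 0 = 14
  P[1] = 33 + 0 = 33
  P[2] = 34 + 0 = 34
  P[3] = 48 + 0 = 48
  P[4] = 67 + 0 = 67
  P[5] = 63 + 0 = 63
  P[6] = 68 + -6 = 62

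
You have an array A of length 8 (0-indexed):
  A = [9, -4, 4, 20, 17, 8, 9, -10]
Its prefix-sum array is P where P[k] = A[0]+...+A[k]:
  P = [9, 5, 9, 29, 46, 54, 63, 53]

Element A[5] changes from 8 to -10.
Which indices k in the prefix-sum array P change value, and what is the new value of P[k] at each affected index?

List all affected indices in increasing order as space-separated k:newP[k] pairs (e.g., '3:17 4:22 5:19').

P[k] = A[0] + ... + A[k]
P[k] includes A[5] iff k >= 5
Affected indices: 5, 6, ..., 7; delta = -18
  P[5]: 54 + -18 = 36
  P[6]: 63 + -18 = 45
  P[7]: 53 + -18 = 35

Answer: 5:36 6:45 7:35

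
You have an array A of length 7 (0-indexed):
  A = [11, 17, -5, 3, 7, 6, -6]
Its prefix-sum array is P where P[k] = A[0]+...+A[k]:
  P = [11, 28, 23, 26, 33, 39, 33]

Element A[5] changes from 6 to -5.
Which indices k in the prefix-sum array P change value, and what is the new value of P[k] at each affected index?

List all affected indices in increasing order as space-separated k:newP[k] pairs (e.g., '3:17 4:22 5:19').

Answer: 5:28 6:22

Derivation:
P[k] = A[0] + ... + A[k]
P[k] includes A[5] iff k >= 5
Affected indices: 5, 6, ..., 6; delta = -11
  P[5]: 39 + -11 = 28
  P[6]: 33 + -11 = 22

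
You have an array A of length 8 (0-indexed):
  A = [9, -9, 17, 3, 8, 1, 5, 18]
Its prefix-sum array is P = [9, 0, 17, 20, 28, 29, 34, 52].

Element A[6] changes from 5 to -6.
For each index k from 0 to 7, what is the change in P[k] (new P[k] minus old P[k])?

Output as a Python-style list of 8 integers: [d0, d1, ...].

Element change: A[6] 5 -> -6, delta = -11
For k < 6: P[k] unchanged, delta_P[k] = 0
For k >= 6: P[k] shifts by exactly -11
Delta array: [0, 0, 0, 0, 0, 0, -11, -11]

Answer: [0, 0, 0, 0, 0, 0, -11, -11]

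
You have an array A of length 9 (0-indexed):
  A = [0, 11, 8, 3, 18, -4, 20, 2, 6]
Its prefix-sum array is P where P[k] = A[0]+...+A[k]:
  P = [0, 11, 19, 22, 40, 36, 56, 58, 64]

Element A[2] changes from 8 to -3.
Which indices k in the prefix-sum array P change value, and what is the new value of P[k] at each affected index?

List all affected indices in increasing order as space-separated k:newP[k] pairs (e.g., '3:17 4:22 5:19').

Answer: 2:8 3:11 4:29 5:25 6:45 7:47 8:53

Derivation:
P[k] = A[0] + ... + A[k]
P[k] includes A[2] iff k >= 2
Affected indices: 2, 3, ..., 8; delta = -11
  P[2]: 19 + -11 = 8
  P[3]: 22 + -11 = 11
  P[4]: 40 + -11 = 29
  P[5]: 36 + -11 = 25
  P[6]: 56 + -11 = 45
  P[7]: 58 + -11 = 47
  P[8]: 64 + -11 = 53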